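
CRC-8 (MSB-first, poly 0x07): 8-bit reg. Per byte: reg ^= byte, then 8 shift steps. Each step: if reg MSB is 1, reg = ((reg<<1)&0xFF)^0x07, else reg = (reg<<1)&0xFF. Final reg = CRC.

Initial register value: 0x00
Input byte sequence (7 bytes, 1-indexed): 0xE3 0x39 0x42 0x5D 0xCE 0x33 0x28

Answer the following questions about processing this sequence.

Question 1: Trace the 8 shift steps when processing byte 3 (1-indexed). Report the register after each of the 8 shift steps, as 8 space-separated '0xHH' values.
After byte 1 (0xE3): reg=0xA7
After byte 2 (0x39): reg=0xD3
Register before byte 3: 0xD3
After XOR with byte 0x42: 0x91

Answer: 0x25 0x4A 0x94 0x2F 0x5E 0xBC 0x7F 0xFE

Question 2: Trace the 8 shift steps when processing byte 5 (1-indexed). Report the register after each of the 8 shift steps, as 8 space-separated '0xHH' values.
After byte 1 (0xE3): reg=0xA7
After byte 2 (0x39): reg=0xD3
After byte 3 (0x42): reg=0xFE
After byte 4 (0x5D): reg=0x60
Register before byte 5: 0x60
After XOR with byte 0xCE: 0xAE

Answer: 0x5B 0xB6 0x6B 0xD6 0xAB 0x51 0xA2 0x43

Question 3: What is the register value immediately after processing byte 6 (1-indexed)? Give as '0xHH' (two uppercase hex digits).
After byte 1 (0xE3): reg=0xA7
After byte 2 (0x39): reg=0xD3
After byte 3 (0x42): reg=0xFE
After byte 4 (0x5D): reg=0x60
After byte 5 (0xCE): reg=0x43
After byte 6 (0x33): reg=0x57

Answer: 0x57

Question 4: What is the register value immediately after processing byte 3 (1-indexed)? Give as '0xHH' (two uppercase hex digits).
Answer: 0xFE

Derivation:
After byte 1 (0xE3): reg=0xA7
After byte 2 (0x39): reg=0xD3
After byte 3 (0x42): reg=0xFE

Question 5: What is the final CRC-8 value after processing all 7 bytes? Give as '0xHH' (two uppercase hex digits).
Answer: 0x7A

Derivation:
After byte 1 (0xE3): reg=0xA7
After byte 2 (0x39): reg=0xD3
After byte 3 (0x42): reg=0xFE
After byte 4 (0x5D): reg=0x60
After byte 5 (0xCE): reg=0x43
After byte 6 (0x33): reg=0x57
After byte 7 (0x28): reg=0x7A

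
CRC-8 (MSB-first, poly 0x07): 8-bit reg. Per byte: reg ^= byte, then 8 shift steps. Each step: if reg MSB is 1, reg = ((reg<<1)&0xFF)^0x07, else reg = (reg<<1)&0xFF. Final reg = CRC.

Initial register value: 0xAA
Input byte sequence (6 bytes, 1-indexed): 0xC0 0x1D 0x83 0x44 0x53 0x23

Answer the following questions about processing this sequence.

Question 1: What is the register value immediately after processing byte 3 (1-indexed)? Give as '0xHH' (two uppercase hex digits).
Answer: 0x7C

Derivation:
After byte 1 (0xC0): reg=0x11
After byte 2 (0x1D): reg=0x24
After byte 3 (0x83): reg=0x7C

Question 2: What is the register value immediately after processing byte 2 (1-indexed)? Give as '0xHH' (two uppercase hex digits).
Answer: 0x24

Derivation:
After byte 1 (0xC0): reg=0x11
After byte 2 (0x1D): reg=0x24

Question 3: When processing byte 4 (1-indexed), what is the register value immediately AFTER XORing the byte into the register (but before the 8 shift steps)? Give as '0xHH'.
Register before byte 4: 0x7C
Byte 4: 0x44
0x7C XOR 0x44 = 0x38

Answer: 0x38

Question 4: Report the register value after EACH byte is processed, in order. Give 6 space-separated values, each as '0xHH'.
0x11 0x24 0x7C 0xA8 0xEF 0x6A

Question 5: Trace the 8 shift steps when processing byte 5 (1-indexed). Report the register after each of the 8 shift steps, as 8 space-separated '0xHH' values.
After byte 1 (0xC0): reg=0x11
After byte 2 (0x1D): reg=0x24
After byte 3 (0x83): reg=0x7C
After byte 4 (0x44): reg=0xA8
Register before byte 5: 0xA8
After XOR with byte 0x53: 0xFB

Answer: 0xF1 0xE5 0xCD 0x9D 0x3D 0x7A 0xF4 0xEF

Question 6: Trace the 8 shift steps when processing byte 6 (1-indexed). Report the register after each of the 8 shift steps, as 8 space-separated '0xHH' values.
After byte 1 (0xC0): reg=0x11
After byte 2 (0x1D): reg=0x24
After byte 3 (0x83): reg=0x7C
After byte 4 (0x44): reg=0xA8
After byte 5 (0x53): reg=0xEF
Register before byte 6: 0xEF
After XOR with byte 0x23: 0xCC

Answer: 0x9F 0x39 0x72 0xE4 0xCF 0x99 0x35 0x6A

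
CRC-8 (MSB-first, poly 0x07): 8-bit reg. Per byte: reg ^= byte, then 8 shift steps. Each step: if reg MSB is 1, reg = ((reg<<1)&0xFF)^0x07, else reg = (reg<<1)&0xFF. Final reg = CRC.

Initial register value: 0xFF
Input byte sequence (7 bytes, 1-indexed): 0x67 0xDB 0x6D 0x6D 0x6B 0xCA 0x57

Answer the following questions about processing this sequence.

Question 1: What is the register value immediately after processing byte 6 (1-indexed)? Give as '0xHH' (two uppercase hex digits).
After byte 1 (0x67): reg=0xC1
After byte 2 (0xDB): reg=0x46
After byte 3 (0x6D): reg=0xD1
After byte 4 (0x6D): reg=0x3D
After byte 5 (0x6B): reg=0xA5
After byte 6 (0xCA): reg=0x0A

Answer: 0x0A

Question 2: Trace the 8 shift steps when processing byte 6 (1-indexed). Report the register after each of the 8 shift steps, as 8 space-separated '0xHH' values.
After byte 1 (0x67): reg=0xC1
After byte 2 (0xDB): reg=0x46
After byte 3 (0x6D): reg=0xD1
After byte 4 (0x6D): reg=0x3D
After byte 5 (0x6B): reg=0xA5
Register before byte 6: 0xA5
After XOR with byte 0xCA: 0x6F

Answer: 0xDE 0xBB 0x71 0xE2 0xC3 0x81 0x05 0x0A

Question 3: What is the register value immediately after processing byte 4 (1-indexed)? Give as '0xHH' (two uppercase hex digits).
Answer: 0x3D

Derivation:
After byte 1 (0x67): reg=0xC1
After byte 2 (0xDB): reg=0x46
After byte 3 (0x6D): reg=0xD1
After byte 4 (0x6D): reg=0x3D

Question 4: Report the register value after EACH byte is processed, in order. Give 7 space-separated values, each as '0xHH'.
0xC1 0x46 0xD1 0x3D 0xA5 0x0A 0x94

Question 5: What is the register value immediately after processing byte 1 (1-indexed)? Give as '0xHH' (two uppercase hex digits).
Answer: 0xC1

Derivation:
After byte 1 (0x67): reg=0xC1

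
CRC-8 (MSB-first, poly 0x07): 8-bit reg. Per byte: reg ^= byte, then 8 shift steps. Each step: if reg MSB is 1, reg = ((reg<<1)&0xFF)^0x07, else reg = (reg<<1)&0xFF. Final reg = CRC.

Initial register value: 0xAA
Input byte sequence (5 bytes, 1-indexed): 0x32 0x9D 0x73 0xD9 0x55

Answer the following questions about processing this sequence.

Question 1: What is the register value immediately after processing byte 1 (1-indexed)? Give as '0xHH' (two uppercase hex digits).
After byte 1 (0x32): reg=0xC1

Answer: 0xC1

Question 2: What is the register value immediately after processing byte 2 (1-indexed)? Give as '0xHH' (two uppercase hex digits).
After byte 1 (0x32): reg=0xC1
After byte 2 (0x9D): reg=0x93

Answer: 0x93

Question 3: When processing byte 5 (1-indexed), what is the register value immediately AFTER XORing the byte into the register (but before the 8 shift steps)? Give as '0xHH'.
Register before byte 5: 0x42
Byte 5: 0x55
0x42 XOR 0x55 = 0x17

Answer: 0x17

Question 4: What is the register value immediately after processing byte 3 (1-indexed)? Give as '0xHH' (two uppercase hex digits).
Answer: 0xAE

Derivation:
After byte 1 (0x32): reg=0xC1
After byte 2 (0x9D): reg=0x93
After byte 3 (0x73): reg=0xAE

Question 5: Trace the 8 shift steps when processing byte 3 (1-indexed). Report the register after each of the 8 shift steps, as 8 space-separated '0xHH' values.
After byte 1 (0x32): reg=0xC1
After byte 2 (0x9D): reg=0x93
Register before byte 3: 0x93
After XOR with byte 0x73: 0xE0

Answer: 0xC7 0x89 0x15 0x2A 0x54 0xA8 0x57 0xAE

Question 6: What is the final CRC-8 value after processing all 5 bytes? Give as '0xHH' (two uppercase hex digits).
Answer: 0x65

Derivation:
After byte 1 (0x32): reg=0xC1
After byte 2 (0x9D): reg=0x93
After byte 3 (0x73): reg=0xAE
After byte 4 (0xD9): reg=0x42
After byte 5 (0x55): reg=0x65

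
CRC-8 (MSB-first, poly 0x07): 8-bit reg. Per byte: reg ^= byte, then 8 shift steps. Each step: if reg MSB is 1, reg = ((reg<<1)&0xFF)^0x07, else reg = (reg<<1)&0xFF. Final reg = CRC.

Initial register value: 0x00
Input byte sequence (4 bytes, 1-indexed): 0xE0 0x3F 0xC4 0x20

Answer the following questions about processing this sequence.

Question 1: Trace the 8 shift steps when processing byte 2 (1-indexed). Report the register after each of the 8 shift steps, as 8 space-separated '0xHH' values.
Answer: 0x25 0x4A 0x94 0x2F 0x5E 0xBC 0x7F 0xFE

Derivation:
After byte 1 (0xE0): reg=0xAE
Register before byte 2: 0xAE
After XOR with byte 0x3F: 0x91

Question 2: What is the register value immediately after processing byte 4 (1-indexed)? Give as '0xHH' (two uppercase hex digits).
Answer: 0x9B

Derivation:
After byte 1 (0xE0): reg=0xAE
After byte 2 (0x3F): reg=0xFE
After byte 3 (0xC4): reg=0xA6
After byte 4 (0x20): reg=0x9B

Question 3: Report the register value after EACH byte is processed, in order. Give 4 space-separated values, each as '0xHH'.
0xAE 0xFE 0xA6 0x9B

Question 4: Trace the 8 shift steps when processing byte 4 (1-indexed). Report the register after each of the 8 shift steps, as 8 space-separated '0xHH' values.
Answer: 0x0B 0x16 0x2C 0x58 0xB0 0x67 0xCE 0x9B

Derivation:
After byte 1 (0xE0): reg=0xAE
After byte 2 (0x3F): reg=0xFE
After byte 3 (0xC4): reg=0xA6
Register before byte 4: 0xA6
After XOR with byte 0x20: 0x86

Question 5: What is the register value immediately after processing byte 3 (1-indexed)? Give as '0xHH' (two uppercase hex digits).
Answer: 0xA6

Derivation:
After byte 1 (0xE0): reg=0xAE
After byte 2 (0x3F): reg=0xFE
After byte 3 (0xC4): reg=0xA6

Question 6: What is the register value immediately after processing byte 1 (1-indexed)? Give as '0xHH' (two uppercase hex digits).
After byte 1 (0xE0): reg=0xAE

Answer: 0xAE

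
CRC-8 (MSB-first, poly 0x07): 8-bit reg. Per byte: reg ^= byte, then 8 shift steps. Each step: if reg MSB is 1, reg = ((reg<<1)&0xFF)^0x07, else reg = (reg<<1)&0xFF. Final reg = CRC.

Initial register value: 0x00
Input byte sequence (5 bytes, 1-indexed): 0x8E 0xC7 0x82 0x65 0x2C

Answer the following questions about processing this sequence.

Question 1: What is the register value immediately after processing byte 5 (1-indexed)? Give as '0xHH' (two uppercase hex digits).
Answer: 0xA0

Derivation:
After byte 1 (0x8E): reg=0xA3
After byte 2 (0xC7): reg=0x3B
After byte 3 (0x82): reg=0x26
After byte 4 (0x65): reg=0xCE
After byte 5 (0x2C): reg=0xA0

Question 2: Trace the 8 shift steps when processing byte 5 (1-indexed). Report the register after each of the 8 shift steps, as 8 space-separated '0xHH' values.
Answer: 0xC3 0x81 0x05 0x0A 0x14 0x28 0x50 0xA0

Derivation:
After byte 1 (0x8E): reg=0xA3
After byte 2 (0xC7): reg=0x3B
After byte 3 (0x82): reg=0x26
After byte 4 (0x65): reg=0xCE
Register before byte 5: 0xCE
After XOR with byte 0x2C: 0xE2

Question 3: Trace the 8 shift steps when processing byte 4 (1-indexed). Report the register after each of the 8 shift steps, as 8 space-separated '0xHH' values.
After byte 1 (0x8E): reg=0xA3
After byte 2 (0xC7): reg=0x3B
After byte 3 (0x82): reg=0x26
Register before byte 4: 0x26
After XOR with byte 0x65: 0x43

Answer: 0x86 0x0B 0x16 0x2C 0x58 0xB0 0x67 0xCE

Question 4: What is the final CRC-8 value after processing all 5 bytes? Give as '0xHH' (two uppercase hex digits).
After byte 1 (0x8E): reg=0xA3
After byte 2 (0xC7): reg=0x3B
After byte 3 (0x82): reg=0x26
After byte 4 (0x65): reg=0xCE
After byte 5 (0x2C): reg=0xA0

Answer: 0xA0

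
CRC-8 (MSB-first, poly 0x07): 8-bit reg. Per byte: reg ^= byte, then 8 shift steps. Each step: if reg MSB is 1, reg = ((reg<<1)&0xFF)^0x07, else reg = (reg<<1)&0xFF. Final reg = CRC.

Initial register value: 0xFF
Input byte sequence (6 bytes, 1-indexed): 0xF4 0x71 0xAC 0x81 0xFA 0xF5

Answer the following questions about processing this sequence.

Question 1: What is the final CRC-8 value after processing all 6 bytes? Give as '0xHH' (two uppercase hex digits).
After byte 1 (0xF4): reg=0x31
After byte 2 (0x71): reg=0xC7
After byte 3 (0xAC): reg=0x16
After byte 4 (0x81): reg=0xEC
After byte 5 (0xFA): reg=0x62
After byte 6 (0xF5): reg=0xEC

Answer: 0xEC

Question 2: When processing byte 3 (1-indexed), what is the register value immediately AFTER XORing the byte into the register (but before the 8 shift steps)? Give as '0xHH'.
Answer: 0x6B

Derivation:
Register before byte 3: 0xC7
Byte 3: 0xAC
0xC7 XOR 0xAC = 0x6B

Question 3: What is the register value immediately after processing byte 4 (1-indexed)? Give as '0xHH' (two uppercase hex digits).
Answer: 0xEC

Derivation:
After byte 1 (0xF4): reg=0x31
After byte 2 (0x71): reg=0xC7
After byte 3 (0xAC): reg=0x16
After byte 4 (0x81): reg=0xEC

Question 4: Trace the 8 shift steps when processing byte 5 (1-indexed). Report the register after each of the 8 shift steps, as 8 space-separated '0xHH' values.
After byte 1 (0xF4): reg=0x31
After byte 2 (0x71): reg=0xC7
After byte 3 (0xAC): reg=0x16
After byte 4 (0x81): reg=0xEC
Register before byte 5: 0xEC
After XOR with byte 0xFA: 0x16

Answer: 0x2C 0x58 0xB0 0x67 0xCE 0x9B 0x31 0x62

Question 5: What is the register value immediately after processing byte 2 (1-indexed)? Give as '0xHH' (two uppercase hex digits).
Answer: 0xC7

Derivation:
After byte 1 (0xF4): reg=0x31
After byte 2 (0x71): reg=0xC7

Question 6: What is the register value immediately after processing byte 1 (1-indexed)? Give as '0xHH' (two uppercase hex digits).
After byte 1 (0xF4): reg=0x31

Answer: 0x31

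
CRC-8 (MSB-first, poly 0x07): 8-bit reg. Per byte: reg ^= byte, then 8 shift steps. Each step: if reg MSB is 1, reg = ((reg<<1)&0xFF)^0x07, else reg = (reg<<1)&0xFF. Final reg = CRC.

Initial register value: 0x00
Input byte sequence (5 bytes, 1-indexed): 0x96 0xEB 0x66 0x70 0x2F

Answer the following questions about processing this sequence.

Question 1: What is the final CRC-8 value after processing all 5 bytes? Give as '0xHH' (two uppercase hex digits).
Answer: 0xD7

Derivation:
After byte 1 (0x96): reg=0xEB
After byte 2 (0xEB): reg=0x00
After byte 3 (0x66): reg=0x35
After byte 4 (0x70): reg=0xDC
After byte 5 (0x2F): reg=0xD7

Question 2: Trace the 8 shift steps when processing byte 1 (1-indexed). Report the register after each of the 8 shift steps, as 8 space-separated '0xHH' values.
Register before byte 1: 0x00
After XOR with byte 0x96: 0x96

Answer: 0x2B 0x56 0xAC 0x5F 0xBE 0x7B 0xF6 0xEB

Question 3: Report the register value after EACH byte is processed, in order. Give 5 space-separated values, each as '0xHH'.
0xEB 0x00 0x35 0xDC 0xD7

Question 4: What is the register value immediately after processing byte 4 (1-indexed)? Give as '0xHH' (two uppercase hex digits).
Answer: 0xDC

Derivation:
After byte 1 (0x96): reg=0xEB
After byte 2 (0xEB): reg=0x00
After byte 3 (0x66): reg=0x35
After byte 4 (0x70): reg=0xDC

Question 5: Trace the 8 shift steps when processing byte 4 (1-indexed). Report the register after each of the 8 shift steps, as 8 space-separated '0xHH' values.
After byte 1 (0x96): reg=0xEB
After byte 2 (0xEB): reg=0x00
After byte 3 (0x66): reg=0x35
Register before byte 4: 0x35
After XOR with byte 0x70: 0x45

Answer: 0x8A 0x13 0x26 0x4C 0x98 0x37 0x6E 0xDC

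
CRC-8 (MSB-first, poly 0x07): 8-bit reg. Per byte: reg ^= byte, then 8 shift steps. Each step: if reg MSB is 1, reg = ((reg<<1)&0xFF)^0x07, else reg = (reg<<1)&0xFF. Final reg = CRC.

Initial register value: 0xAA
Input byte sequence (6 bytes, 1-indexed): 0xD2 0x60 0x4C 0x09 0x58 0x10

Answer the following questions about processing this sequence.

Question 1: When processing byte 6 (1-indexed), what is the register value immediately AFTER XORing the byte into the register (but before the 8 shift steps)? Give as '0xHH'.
Register before byte 6: 0x9C
Byte 6: 0x10
0x9C XOR 0x10 = 0x8C

Answer: 0x8C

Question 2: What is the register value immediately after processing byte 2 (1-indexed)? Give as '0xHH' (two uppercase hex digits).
Answer: 0x2D

Derivation:
After byte 1 (0xD2): reg=0x6F
After byte 2 (0x60): reg=0x2D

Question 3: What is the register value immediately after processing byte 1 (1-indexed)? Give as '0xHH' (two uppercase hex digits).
After byte 1 (0xD2): reg=0x6F

Answer: 0x6F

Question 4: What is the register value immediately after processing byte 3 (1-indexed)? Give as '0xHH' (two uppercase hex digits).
After byte 1 (0xD2): reg=0x6F
After byte 2 (0x60): reg=0x2D
After byte 3 (0x4C): reg=0x20

Answer: 0x20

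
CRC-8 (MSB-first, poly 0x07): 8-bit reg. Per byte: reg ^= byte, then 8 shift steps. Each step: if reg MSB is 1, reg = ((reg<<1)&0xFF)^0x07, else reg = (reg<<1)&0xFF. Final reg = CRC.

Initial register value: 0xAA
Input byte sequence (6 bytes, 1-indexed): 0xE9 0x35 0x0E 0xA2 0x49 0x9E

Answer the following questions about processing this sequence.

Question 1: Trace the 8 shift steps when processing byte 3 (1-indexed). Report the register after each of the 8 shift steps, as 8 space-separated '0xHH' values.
After byte 1 (0xE9): reg=0xCE
After byte 2 (0x35): reg=0xEF
Register before byte 3: 0xEF
After XOR with byte 0x0E: 0xE1

Answer: 0xC5 0x8D 0x1D 0x3A 0x74 0xE8 0xD7 0xA9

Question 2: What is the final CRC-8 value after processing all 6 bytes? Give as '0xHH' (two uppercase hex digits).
Answer: 0xD9

Derivation:
After byte 1 (0xE9): reg=0xCE
After byte 2 (0x35): reg=0xEF
After byte 3 (0x0E): reg=0xA9
After byte 4 (0xA2): reg=0x31
After byte 5 (0x49): reg=0x6F
After byte 6 (0x9E): reg=0xD9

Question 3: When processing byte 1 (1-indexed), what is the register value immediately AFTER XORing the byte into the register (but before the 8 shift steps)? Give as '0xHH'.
Answer: 0x43

Derivation:
Register before byte 1: 0xAA
Byte 1: 0xE9
0xAA XOR 0xE9 = 0x43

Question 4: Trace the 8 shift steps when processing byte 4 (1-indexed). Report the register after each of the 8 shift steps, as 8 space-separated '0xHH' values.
Answer: 0x16 0x2C 0x58 0xB0 0x67 0xCE 0x9B 0x31

Derivation:
After byte 1 (0xE9): reg=0xCE
After byte 2 (0x35): reg=0xEF
After byte 3 (0x0E): reg=0xA9
Register before byte 4: 0xA9
After XOR with byte 0xA2: 0x0B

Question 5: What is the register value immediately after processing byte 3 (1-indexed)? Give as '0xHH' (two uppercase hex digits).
Answer: 0xA9

Derivation:
After byte 1 (0xE9): reg=0xCE
After byte 2 (0x35): reg=0xEF
After byte 3 (0x0E): reg=0xA9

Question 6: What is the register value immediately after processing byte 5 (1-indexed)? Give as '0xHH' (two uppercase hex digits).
Answer: 0x6F

Derivation:
After byte 1 (0xE9): reg=0xCE
After byte 2 (0x35): reg=0xEF
After byte 3 (0x0E): reg=0xA9
After byte 4 (0xA2): reg=0x31
After byte 5 (0x49): reg=0x6F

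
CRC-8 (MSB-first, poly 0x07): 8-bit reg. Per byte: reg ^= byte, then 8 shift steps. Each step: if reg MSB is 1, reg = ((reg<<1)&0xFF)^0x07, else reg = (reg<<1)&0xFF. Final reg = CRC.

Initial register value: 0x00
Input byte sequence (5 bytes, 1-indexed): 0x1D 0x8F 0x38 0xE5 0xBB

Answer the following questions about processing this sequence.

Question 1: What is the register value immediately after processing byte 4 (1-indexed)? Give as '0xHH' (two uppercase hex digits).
After byte 1 (0x1D): reg=0x53
After byte 2 (0x8F): reg=0x1A
After byte 3 (0x38): reg=0xEE
After byte 4 (0xE5): reg=0x31

Answer: 0x31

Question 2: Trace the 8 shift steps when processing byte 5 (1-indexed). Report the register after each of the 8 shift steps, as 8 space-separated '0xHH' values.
After byte 1 (0x1D): reg=0x53
After byte 2 (0x8F): reg=0x1A
After byte 3 (0x38): reg=0xEE
After byte 4 (0xE5): reg=0x31
Register before byte 5: 0x31
After XOR with byte 0xBB: 0x8A

Answer: 0x13 0x26 0x4C 0x98 0x37 0x6E 0xDC 0xBF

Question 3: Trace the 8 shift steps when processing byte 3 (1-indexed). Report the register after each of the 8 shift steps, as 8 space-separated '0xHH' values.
Answer: 0x44 0x88 0x17 0x2E 0x5C 0xB8 0x77 0xEE

Derivation:
After byte 1 (0x1D): reg=0x53
After byte 2 (0x8F): reg=0x1A
Register before byte 3: 0x1A
After XOR with byte 0x38: 0x22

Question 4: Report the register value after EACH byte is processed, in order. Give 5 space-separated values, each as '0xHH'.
0x53 0x1A 0xEE 0x31 0xBF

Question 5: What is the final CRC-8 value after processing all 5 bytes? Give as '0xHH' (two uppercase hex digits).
After byte 1 (0x1D): reg=0x53
After byte 2 (0x8F): reg=0x1A
After byte 3 (0x38): reg=0xEE
After byte 4 (0xE5): reg=0x31
After byte 5 (0xBB): reg=0xBF

Answer: 0xBF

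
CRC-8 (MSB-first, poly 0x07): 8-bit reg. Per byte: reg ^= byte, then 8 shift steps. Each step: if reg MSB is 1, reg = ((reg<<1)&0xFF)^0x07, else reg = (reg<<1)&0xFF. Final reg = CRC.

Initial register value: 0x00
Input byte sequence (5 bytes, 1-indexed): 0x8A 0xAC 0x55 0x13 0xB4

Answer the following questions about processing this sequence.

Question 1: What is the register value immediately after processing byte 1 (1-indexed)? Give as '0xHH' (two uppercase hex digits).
After byte 1 (0x8A): reg=0xBF

Answer: 0xBF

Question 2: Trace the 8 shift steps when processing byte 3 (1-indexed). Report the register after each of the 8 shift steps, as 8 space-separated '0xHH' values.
After byte 1 (0x8A): reg=0xBF
After byte 2 (0xAC): reg=0x79
Register before byte 3: 0x79
After XOR with byte 0x55: 0x2C

Answer: 0x58 0xB0 0x67 0xCE 0x9B 0x31 0x62 0xC4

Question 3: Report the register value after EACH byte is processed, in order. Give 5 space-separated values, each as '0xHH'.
0xBF 0x79 0xC4 0x2B 0xD4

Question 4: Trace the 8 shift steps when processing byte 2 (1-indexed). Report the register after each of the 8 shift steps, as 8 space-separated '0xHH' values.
After byte 1 (0x8A): reg=0xBF
Register before byte 2: 0xBF
After XOR with byte 0xAC: 0x13

Answer: 0x26 0x4C 0x98 0x37 0x6E 0xDC 0xBF 0x79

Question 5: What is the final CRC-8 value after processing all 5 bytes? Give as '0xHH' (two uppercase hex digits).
After byte 1 (0x8A): reg=0xBF
After byte 2 (0xAC): reg=0x79
After byte 3 (0x55): reg=0xC4
After byte 4 (0x13): reg=0x2B
After byte 5 (0xB4): reg=0xD4

Answer: 0xD4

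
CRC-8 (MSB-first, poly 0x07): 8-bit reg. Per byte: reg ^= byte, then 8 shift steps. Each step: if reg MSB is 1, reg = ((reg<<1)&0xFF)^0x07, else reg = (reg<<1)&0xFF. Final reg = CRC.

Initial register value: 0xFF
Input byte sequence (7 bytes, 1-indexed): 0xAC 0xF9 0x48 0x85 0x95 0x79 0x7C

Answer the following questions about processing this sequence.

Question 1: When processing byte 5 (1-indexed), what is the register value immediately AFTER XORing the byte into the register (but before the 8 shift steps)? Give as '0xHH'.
Answer: 0x64

Derivation:
Register before byte 5: 0xF1
Byte 5: 0x95
0xF1 XOR 0x95 = 0x64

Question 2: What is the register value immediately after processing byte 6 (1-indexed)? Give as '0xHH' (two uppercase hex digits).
Answer: 0xC9

Derivation:
After byte 1 (0xAC): reg=0xBE
After byte 2 (0xF9): reg=0xD2
After byte 3 (0x48): reg=0xCF
After byte 4 (0x85): reg=0xF1
After byte 5 (0x95): reg=0x3B
After byte 6 (0x79): reg=0xC9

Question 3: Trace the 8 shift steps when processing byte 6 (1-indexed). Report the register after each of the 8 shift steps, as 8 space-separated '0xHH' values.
After byte 1 (0xAC): reg=0xBE
After byte 2 (0xF9): reg=0xD2
After byte 3 (0x48): reg=0xCF
After byte 4 (0x85): reg=0xF1
After byte 5 (0x95): reg=0x3B
Register before byte 6: 0x3B
After XOR with byte 0x79: 0x42

Answer: 0x84 0x0F 0x1E 0x3C 0x78 0xF0 0xE7 0xC9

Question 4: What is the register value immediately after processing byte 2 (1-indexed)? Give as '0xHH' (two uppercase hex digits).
After byte 1 (0xAC): reg=0xBE
After byte 2 (0xF9): reg=0xD2

Answer: 0xD2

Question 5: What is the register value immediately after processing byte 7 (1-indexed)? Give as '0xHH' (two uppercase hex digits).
After byte 1 (0xAC): reg=0xBE
After byte 2 (0xF9): reg=0xD2
After byte 3 (0x48): reg=0xCF
After byte 4 (0x85): reg=0xF1
After byte 5 (0x95): reg=0x3B
After byte 6 (0x79): reg=0xC9
After byte 7 (0x7C): reg=0x02

Answer: 0x02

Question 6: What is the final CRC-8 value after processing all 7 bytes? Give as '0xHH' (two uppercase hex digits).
After byte 1 (0xAC): reg=0xBE
After byte 2 (0xF9): reg=0xD2
After byte 3 (0x48): reg=0xCF
After byte 4 (0x85): reg=0xF1
After byte 5 (0x95): reg=0x3B
After byte 6 (0x79): reg=0xC9
After byte 7 (0x7C): reg=0x02

Answer: 0x02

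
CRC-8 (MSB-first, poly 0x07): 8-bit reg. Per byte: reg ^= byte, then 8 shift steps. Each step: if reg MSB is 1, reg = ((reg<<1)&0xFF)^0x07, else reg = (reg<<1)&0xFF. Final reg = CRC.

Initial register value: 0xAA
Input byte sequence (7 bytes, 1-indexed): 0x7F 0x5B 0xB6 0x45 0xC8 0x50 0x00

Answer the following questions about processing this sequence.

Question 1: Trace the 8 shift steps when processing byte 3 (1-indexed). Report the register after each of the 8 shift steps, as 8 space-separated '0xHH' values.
After byte 1 (0x7F): reg=0x25
After byte 2 (0x5B): reg=0x7D
Register before byte 3: 0x7D
After XOR with byte 0xB6: 0xCB

Answer: 0x91 0x25 0x4A 0x94 0x2F 0x5E 0xBC 0x7F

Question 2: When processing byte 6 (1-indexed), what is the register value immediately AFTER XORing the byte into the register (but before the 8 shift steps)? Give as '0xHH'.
Answer: 0x5D

Derivation:
Register before byte 6: 0x0D
Byte 6: 0x50
0x0D XOR 0x50 = 0x5D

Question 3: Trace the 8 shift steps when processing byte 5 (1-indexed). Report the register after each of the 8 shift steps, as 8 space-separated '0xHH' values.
After byte 1 (0x7F): reg=0x25
After byte 2 (0x5B): reg=0x7D
After byte 3 (0xB6): reg=0x7F
After byte 4 (0x45): reg=0xA6
Register before byte 5: 0xA6
After XOR with byte 0xC8: 0x6E

Answer: 0xDC 0xBF 0x79 0xF2 0xE3 0xC1 0x85 0x0D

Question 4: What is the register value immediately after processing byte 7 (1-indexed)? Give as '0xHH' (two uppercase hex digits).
After byte 1 (0x7F): reg=0x25
After byte 2 (0x5B): reg=0x7D
After byte 3 (0xB6): reg=0x7F
After byte 4 (0x45): reg=0xA6
After byte 5 (0xC8): reg=0x0D
After byte 6 (0x50): reg=0x94
After byte 7 (0x00): reg=0xE5

Answer: 0xE5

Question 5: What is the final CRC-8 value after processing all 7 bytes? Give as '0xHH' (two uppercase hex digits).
Answer: 0xE5

Derivation:
After byte 1 (0x7F): reg=0x25
After byte 2 (0x5B): reg=0x7D
After byte 3 (0xB6): reg=0x7F
After byte 4 (0x45): reg=0xA6
After byte 5 (0xC8): reg=0x0D
After byte 6 (0x50): reg=0x94
After byte 7 (0x00): reg=0xE5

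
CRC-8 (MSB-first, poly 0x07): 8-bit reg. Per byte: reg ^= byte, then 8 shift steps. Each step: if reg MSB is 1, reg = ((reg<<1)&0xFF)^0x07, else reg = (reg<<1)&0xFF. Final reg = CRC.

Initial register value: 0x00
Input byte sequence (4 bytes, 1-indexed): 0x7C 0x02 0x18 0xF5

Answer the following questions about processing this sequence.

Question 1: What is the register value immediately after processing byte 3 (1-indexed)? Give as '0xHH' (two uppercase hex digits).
Answer: 0xFF

Derivation:
After byte 1 (0x7C): reg=0x73
After byte 2 (0x02): reg=0x50
After byte 3 (0x18): reg=0xFF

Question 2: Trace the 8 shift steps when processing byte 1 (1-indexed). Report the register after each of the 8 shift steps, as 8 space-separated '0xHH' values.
Answer: 0xF8 0xF7 0xE9 0xD5 0xAD 0x5D 0xBA 0x73

Derivation:
Register before byte 1: 0x00
After XOR with byte 0x7C: 0x7C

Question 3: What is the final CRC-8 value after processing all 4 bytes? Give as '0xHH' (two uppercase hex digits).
Answer: 0x36

Derivation:
After byte 1 (0x7C): reg=0x73
After byte 2 (0x02): reg=0x50
After byte 3 (0x18): reg=0xFF
After byte 4 (0xF5): reg=0x36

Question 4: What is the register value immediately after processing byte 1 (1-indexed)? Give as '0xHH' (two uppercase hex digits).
Answer: 0x73

Derivation:
After byte 1 (0x7C): reg=0x73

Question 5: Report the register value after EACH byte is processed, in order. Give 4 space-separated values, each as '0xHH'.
0x73 0x50 0xFF 0x36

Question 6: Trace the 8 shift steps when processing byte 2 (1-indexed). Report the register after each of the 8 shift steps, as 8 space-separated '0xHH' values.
After byte 1 (0x7C): reg=0x73
Register before byte 2: 0x73
After XOR with byte 0x02: 0x71

Answer: 0xE2 0xC3 0x81 0x05 0x0A 0x14 0x28 0x50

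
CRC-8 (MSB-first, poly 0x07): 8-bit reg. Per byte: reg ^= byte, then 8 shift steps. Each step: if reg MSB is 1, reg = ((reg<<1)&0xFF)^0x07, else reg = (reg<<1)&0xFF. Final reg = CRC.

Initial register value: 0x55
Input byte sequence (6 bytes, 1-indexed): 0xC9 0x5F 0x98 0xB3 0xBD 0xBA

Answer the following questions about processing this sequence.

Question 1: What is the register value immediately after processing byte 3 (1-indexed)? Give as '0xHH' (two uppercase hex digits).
After byte 1 (0xC9): reg=0xDD
After byte 2 (0x5F): reg=0x87
After byte 3 (0x98): reg=0x5D

Answer: 0x5D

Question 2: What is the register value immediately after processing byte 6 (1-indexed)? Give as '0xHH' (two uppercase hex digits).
After byte 1 (0xC9): reg=0xDD
After byte 2 (0x5F): reg=0x87
After byte 3 (0x98): reg=0x5D
After byte 4 (0xB3): reg=0x84
After byte 5 (0xBD): reg=0xAF
After byte 6 (0xBA): reg=0x6B

Answer: 0x6B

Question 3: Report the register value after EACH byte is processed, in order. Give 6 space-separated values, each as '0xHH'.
0xDD 0x87 0x5D 0x84 0xAF 0x6B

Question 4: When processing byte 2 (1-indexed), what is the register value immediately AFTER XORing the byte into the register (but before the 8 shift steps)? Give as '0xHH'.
Answer: 0x82

Derivation:
Register before byte 2: 0xDD
Byte 2: 0x5F
0xDD XOR 0x5F = 0x82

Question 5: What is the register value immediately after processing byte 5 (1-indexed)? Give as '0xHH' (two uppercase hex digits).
Answer: 0xAF

Derivation:
After byte 1 (0xC9): reg=0xDD
After byte 2 (0x5F): reg=0x87
After byte 3 (0x98): reg=0x5D
After byte 4 (0xB3): reg=0x84
After byte 5 (0xBD): reg=0xAF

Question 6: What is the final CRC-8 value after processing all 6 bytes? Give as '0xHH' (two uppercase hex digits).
Answer: 0x6B

Derivation:
After byte 1 (0xC9): reg=0xDD
After byte 2 (0x5F): reg=0x87
After byte 3 (0x98): reg=0x5D
After byte 4 (0xB3): reg=0x84
After byte 5 (0xBD): reg=0xAF
After byte 6 (0xBA): reg=0x6B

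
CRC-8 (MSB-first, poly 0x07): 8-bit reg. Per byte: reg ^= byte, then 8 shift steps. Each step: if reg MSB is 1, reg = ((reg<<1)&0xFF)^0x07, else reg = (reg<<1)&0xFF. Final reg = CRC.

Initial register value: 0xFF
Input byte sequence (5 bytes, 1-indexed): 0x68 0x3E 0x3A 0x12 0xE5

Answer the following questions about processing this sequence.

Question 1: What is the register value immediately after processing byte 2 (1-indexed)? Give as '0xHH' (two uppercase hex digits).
After byte 1 (0x68): reg=0xEC
After byte 2 (0x3E): reg=0x30

Answer: 0x30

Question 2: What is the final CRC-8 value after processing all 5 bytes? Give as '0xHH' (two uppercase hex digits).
After byte 1 (0x68): reg=0xEC
After byte 2 (0x3E): reg=0x30
After byte 3 (0x3A): reg=0x36
After byte 4 (0x12): reg=0xFC
After byte 5 (0xE5): reg=0x4F

Answer: 0x4F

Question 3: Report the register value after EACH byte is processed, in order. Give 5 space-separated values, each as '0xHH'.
0xEC 0x30 0x36 0xFC 0x4F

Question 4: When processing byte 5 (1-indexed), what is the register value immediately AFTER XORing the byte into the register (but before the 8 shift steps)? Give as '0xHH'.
Answer: 0x19

Derivation:
Register before byte 5: 0xFC
Byte 5: 0xE5
0xFC XOR 0xE5 = 0x19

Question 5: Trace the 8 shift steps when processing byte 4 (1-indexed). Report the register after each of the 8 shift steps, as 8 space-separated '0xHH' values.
Answer: 0x48 0x90 0x27 0x4E 0x9C 0x3F 0x7E 0xFC

Derivation:
After byte 1 (0x68): reg=0xEC
After byte 2 (0x3E): reg=0x30
After byte 3 (0x3A): reg=0x36
Register before byte 4: 0x36
After XOR with byte 0x12: 0x24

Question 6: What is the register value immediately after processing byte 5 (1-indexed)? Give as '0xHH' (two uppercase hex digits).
Answer: 0x4F

Derivation:
After byte 1 (0x68): reg=0xEC
After byte 2 (0x3E): reg=0x30
After byte 3 (0x3A): reg=0x36
After byte 4 (0x12): reg=0xFC
After byte 5 (0xE5): reg=0x4F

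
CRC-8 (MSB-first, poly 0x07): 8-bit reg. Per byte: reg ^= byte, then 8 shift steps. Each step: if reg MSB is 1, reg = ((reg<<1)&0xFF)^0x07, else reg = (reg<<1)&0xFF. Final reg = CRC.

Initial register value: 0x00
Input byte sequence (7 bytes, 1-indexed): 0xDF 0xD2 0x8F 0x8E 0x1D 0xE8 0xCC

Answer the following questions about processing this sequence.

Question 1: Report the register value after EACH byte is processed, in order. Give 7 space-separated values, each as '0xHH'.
0x13 0x49 0x5C 0x30 0xC3 0xD1 0x53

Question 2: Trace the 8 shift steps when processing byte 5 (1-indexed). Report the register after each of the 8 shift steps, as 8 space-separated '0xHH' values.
Answer: 0x5A 0xB4 0x6F 0xDE 0xBB 0x71 0xE2 0xC3

Derivation:
After byte 1 (0xDF): reg=0x13
After byte 2 (0xD2): reg=0x49
After byte 3 (0x8F): reg=0x5C
After byte 4 (0x8E): reg=0x30
Register before byte 5: 0x30
After XOR with byte 0x1D: 0x2D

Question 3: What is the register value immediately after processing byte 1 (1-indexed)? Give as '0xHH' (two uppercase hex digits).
After byte 1 (0xDF): reg=0x13

Answer: 0x13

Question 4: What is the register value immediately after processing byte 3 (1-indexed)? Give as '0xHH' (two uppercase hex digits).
After byte 1 (0xDF): reg=0x13
After byte 2 (0xD2): reg=0x49
After byte 3 (0x8F): reg=0x5C

Answer: 0x5C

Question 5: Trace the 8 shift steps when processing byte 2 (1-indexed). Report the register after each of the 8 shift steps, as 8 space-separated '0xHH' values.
After byte 1 (0xDF): reg=0x13
Register before byte 2: 0x13
After XOR with byte 0xD2: 0xC1

Answer: 0x85 0x0D 0x1A 0x34 0x68 0xD0 0xA7 0x49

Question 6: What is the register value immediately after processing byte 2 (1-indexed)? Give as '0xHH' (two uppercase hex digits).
Answer: 0x49

Derivation:
After byte 1 (0xDF): reg=0x13
After byte 2 (0xD2): reg=0x49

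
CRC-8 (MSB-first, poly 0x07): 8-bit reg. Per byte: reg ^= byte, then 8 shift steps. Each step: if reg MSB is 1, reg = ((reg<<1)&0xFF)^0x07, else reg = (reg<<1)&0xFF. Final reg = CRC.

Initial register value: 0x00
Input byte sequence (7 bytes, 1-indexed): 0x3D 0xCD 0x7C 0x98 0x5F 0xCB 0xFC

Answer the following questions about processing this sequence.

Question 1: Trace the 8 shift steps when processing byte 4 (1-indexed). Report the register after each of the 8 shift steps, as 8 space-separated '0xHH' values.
After byte 1 (0x3D): reg=0xB3
After byte 2 (0xCD): reg=0x7D
After byte 3 (0x7C): reg=0x07
Register before byte 4: 0x07
After XOR with byte 0x98: 0x9F

Answer: 0x39 0x72 0xE4 0xCF 0x99 0x35 0x6A 0xD4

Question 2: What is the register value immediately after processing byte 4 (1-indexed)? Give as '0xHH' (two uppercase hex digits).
Answer: 0xD4

Derivation:
After byte 1 (0x3D): reg=0xB3
After byte 2 (0xCD): reg=0x7D
After byte 3 (0x7C): reg=0x07
After byte 4 (0x98): reg=0xD4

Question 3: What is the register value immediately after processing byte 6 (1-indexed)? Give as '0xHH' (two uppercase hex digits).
After byte 1 (0x3D): reg=0xB3
After byte 2 (0xCD): reg=0x7D
After byte 3 (0x7C): reg=0x07
After byte 4 (0x98): reg=0xD4
After byte 5 (0x5F): reg=0xB8
After byte 6 (0xCB): reg=0x5E

Answer: 0x5E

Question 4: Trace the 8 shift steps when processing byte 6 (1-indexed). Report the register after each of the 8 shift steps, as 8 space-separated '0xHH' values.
Answer: 0xE6 0xCB 0x91 0x25 0x4A 0x94 0x2F 0x5E

Derivation:
After byte 1 (0x3D): reg=0xB3
After byte 2 (0xCD): reg=0x7D
After byte 3 (0x7C): reg=0x07
After byte 4 (0x98): reg=0xD4
After byte 5 (0x5F): reg=0xB8
Register before byte 6: 0xB8
After XOR with byte 0xCB: 0x73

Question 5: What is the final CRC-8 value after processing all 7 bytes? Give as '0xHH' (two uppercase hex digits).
After byte 1 (0x3D): reg=0xB3
After byte 2 (0xCD): reg=0x7D
After byte 3 (0x7C): reg=0x07
After byte 4 (0x98): reg=0xD4
After byte 5 (0x5F): reg=0xB8
After byte 6 (0xCB): reg=0x5E
After byte 7 (0xFC): reg=0x67

Answer: 0x67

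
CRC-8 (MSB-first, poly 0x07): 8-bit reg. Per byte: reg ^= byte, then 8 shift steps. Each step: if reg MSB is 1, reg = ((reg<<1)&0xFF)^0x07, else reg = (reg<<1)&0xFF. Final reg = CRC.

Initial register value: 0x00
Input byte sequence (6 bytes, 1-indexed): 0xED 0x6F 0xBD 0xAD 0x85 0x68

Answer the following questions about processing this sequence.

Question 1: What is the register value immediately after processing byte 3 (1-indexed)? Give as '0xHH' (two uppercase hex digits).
Answer: 0x53

Derivation:
After byte 1 (0xED): reg=0x8D
After byte 2 (0x6F): reg=0xA0
After byte 3 (0xBD): reg=0x53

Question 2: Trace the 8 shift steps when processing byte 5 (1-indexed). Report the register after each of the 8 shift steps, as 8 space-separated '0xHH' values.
After byte 1 (0xED): reg=0x8D
After byte 2 (0x6F): reg=0xA0
After byte 3 (0xBD): reg=0x53
After byte 4 (0xAD): reg=0xF4
Register before byte 5: 0xF4
After XOR with byte 0x85: 0x71

Answer: 0xE2 0xC3 0x81 0x05 0x0A 0x14 0x28 0x50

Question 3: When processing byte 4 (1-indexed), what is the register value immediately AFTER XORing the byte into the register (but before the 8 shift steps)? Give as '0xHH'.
Answer: 0xFE

Derivation:
Register before byte 4: 0x53
Byte 4: 0xAD
0x53 XOR 0xAD = 0xFE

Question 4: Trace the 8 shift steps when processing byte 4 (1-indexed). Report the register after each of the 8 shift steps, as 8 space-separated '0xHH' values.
Answer: 0xFB 0xF1 0xE5 0xCD 0x9D 0x3D 0x7A 0xF4

Derivation:
After byte 1 (0xED): reg=0x8D
After byte 2 (0x6F): reg=0xA0
After byte 3 (0xBD): reg=0x53
Register before byte 4: 0x53
After XOR with byte 0xAD: 0xFE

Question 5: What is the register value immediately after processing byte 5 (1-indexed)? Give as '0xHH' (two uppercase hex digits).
Answer: 0x50

Derivation:
After byte 1 (0xED): reg=0x8D
After byte 2 (0x6F): reg=0xA0
After byte 3 (0xBD): reg=0x53
After byte 4 (0xAD): reg=0xF4
After byte 5 (0x85): reg=0x50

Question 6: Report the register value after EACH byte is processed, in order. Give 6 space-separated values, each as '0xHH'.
0x8D 0xA0 0x53 0xF4 0x50 0xA8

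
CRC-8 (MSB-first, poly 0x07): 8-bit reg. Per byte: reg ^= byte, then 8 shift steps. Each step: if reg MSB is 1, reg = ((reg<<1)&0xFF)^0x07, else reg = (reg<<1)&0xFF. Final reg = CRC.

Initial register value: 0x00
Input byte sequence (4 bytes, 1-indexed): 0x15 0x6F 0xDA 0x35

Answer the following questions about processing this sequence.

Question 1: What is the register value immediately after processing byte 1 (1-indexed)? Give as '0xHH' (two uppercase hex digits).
Answer: 0x6B

Derivation:
After byte 1 (0x15): reg=0x6B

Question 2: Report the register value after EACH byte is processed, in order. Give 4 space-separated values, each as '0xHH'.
0x6B 0x1C 0x5C 0x18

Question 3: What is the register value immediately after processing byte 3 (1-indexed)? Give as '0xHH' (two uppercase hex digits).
After byte 1 (0x15): reg=0x6B
After byte 2 (0x6F): reg=0x1C
After byte 3 (0xDA): reg=0x5C

Answer: 0x5C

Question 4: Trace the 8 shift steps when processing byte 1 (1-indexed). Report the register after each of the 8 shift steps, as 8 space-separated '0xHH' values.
Register before byte 1: 0x00
After XOR with byte 0x15: 0x15

Answer: 0x2A 0x54 0xA8 0x57 0xAE 0x5B 0xB6 0x6B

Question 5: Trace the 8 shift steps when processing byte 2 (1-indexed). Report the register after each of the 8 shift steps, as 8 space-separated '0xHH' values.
Answer: 0x08 0x10 0x20 0x40 0x80 0x07 0x0E 0x1C

Derivation:
After byte 1 (0x15): reg=0x6B
Register before byte 2: 0x6B
After XOR with byte 0x6F: 0x04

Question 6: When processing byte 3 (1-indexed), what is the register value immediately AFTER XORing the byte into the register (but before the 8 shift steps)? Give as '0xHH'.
Register before byte 3: 0x1C
Byte 3: 0xDA
0x1C XOR 0xDA = 0xC6

Answer: 0xC6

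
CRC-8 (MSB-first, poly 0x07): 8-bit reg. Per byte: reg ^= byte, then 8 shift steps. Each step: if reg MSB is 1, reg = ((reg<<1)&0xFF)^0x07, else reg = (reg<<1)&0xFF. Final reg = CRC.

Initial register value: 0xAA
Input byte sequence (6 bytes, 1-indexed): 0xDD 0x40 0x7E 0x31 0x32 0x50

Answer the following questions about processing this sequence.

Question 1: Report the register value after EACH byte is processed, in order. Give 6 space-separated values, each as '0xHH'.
0x42 0x0E 0x57 0x35 0x15 0xDC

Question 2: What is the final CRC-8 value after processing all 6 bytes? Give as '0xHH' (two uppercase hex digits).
After byte 1 (0xDD): reg=0x42
After byte 2 (0x40): reg=0x0E
After byte 3 (0x7E): reg=0x57
After byte 4 (0x31): reg=0x35
After byte 5 (0x32): reg=0x15
After byte 6 (0x50): reg=0xDC

Answer: 0xDC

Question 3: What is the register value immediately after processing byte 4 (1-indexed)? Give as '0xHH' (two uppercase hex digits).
After byte 1 (0xDD): reg=0x42
After byte 2 (0x40): reg=0x0E
After byte 3 (0x7E): reg=0x57
After byte 4 (0x31): reg=0x35

Answer: 0x35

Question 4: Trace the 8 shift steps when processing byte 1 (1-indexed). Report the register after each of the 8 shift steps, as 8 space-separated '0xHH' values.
Answer: 0xEE 0xDB 0xB1 0x65 0xCA 0x93 0x21 0x42

Derivation:
Register before byte 1: 0xAA
After XOR with byte 0xDD: 0x77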